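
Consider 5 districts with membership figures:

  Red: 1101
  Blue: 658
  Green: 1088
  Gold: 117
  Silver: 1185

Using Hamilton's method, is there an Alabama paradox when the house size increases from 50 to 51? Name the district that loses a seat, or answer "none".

Gold

At 50 seats: Red 13, Blue 8, Green 13, Gold 2, Silver 14.
At 51 seats: Red 14, Blue 8, Green 13, Gold 1, Silver 15.
Gold drops from 2 to 1.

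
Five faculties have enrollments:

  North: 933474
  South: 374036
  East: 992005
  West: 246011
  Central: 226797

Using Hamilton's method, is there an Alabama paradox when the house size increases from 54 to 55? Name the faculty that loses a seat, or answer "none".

Central

At 54 seats: North 18, South 7, East 19, West 5, Central 5.
At 55 seats: North 19, South 7, East 20, West 5, Central 4.
Central drops from 5 to 4.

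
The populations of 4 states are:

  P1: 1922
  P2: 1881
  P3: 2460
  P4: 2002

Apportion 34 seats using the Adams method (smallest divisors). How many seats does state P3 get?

Standard divisor 8265/34 ≈ 243.088; standard quotas: P1 7.907, P2 7.738, P3 10.120, P4 8.236.
Rounding up gives 8, 8, 11, 9 = 36 seats, so the divisor must be adjusted.
With modified divisor 260: modified quotas P1 7.392, P2 7.235, P3 9.462, P4 7.700.
Rounding up: P1 8, P2 8, P3 10, P4 8 (total 34).
P3 receives 10.

10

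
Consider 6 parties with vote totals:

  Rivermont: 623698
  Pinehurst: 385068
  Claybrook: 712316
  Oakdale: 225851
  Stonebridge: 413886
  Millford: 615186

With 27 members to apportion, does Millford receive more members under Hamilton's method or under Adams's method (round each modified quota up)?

Hamilton: Rivermont 6, Pinehurst 3, Claybrook 6, Oakdale 2, Stonebridge 4, Millford 6.
Adams: Rivermont 6, Pinehurst 4, Claybrook 6, Oakdale 2, Stonebridge 4, Millford 5.
Millford gets 6 under Hamilton and 5 under Adams.

Hamilton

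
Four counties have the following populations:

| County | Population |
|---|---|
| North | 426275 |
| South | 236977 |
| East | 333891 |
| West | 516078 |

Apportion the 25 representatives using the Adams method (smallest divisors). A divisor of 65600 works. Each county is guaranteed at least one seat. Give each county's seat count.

North=7, South=4, East=6, West=8

With modified divisor 65600: modified quotas North 6.498, South 3.612, East 5.090, West 7.867.
Rounding up: North 7, South 4, East 6, West 8 (total 25).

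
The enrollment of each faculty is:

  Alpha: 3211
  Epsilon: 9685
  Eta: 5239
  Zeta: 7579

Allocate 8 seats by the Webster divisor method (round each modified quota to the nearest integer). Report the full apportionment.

Alpha 1, Epsilon 3, Eta 2, Zeta 2

Standard divisor 25714/8 ≈ 3214.25; standard quotas: Alpha 0.999, Epsilon 3.013, Eta 1.630, Zeta 2.358.
Rounding to the nearest integer gives Alpha 1, Epsilon 3, Eta 2, Zeta 2 — total 8, matching the house size, so no adjustment is needed.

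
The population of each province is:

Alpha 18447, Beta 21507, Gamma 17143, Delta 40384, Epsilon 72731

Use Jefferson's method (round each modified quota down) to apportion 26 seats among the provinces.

Standard divisor 170212/26 ≈ 6546.615; standard quotas: Alpha 2.818, Beta 3.285, Gamma 2.619, Delta 6.169, Epsilon 11.110.
Rounding down gives 2, 3, 2, 6, 11 = 24 seats, so the divisor must be adjusted.
With modified divisor 5900: modified quotas Alpha 3.127, Beta 3.645, Gamma 2.906, Delta 6.845, Epsilon 12.327.
Rounding down: Alpha 3, Beta 3, Gamma 2, Delta 6, Epsilon 12 (total 26).

Alpha=3; Beta=3; Gamma=2; Delta=6; Epsilon=12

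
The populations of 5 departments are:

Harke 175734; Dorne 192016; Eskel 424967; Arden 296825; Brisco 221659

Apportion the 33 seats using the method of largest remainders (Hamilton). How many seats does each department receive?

Harke 4; Dorne 5; Eskel 11; Arden 7; Brisco 6

The standard divisor is 1311201/33 ≈ 39733.364.
Standard quotas: Harke 4.4228, Dorne 4.8326, Eskel 10.6955, Arden 7.4704, Brisco 5.5787.
Lower quotas: Harke 4, Dorne 4, Eskel 10, Arden 7, Brisco 5 (sum 30, leaving 3 seats).
Remainders in descending order: Dorne 0.8326, Eskel 0.6955, Brisco 0.5787, Arden 0.4704, Harke 0.4228.
The surplus seats go to Dorne, Eskel, Brisco.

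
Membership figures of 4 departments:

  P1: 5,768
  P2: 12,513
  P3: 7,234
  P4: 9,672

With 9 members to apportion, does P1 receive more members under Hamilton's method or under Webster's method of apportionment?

Hamilton: P1 2, P2 3, P3 2, P4 2.
Webster: P1 1, P2 3, P3 2, P4 3.
P1 gets 2 under Hamilton and 1 under Webster.

Hamilton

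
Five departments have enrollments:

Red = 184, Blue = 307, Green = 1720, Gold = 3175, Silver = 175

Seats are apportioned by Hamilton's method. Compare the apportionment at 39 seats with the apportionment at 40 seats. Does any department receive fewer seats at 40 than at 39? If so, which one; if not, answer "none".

Red

At 39 seats: Red 2, Blue 2, Green 12, Gold 22, Silver 1.
At 40 seats: Red 1, Blue 2, Green 13, Gold 23, Silver 1.
Red drops from 2 to 1.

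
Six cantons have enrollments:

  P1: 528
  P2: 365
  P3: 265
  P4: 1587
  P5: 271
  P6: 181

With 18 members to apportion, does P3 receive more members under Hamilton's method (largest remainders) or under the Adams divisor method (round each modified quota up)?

Hamilton: P1 3, P2 2, P3 1, P4 9, P5 2, P6 1.
Adams: P1 3, P2 2, P3 2, P4 8, P5 2, P6 1.
P3 gets 1 under Hamilton and 2 under Adams.

Adams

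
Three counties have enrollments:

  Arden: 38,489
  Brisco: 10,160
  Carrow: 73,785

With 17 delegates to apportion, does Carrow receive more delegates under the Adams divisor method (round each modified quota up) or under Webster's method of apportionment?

Adams: Arden 5, Brisco 2, Carrow 10.
Webster: Arden 5, Brisco 1, Carrow 11.
Carrow gets 10 under Adams and 11 under Webster.

Webster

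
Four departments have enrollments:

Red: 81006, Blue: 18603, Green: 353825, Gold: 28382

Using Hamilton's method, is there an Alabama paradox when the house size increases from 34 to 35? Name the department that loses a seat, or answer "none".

At 34 seats: Red 6, Blue 1, Green 25, Gold 2.
At 35 seats: Red 6, Blue 1, Green 26, Gold 2.
No department's allocation decreased.

none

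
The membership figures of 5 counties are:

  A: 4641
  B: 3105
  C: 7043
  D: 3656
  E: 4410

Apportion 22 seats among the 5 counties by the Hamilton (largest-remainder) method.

A 4, B 3, C 7, D 4, E 4

Standard divisor: 22855 ÷ 22 ≈ 1038.864.
Standard quotas: A 4.4674, B 2.9888, C 6.7795, D 3.5192, E 4.2450.
Lower quotas: A 4, B 2, C 6, D 3, E 4 (sum 19, leaving 3 seats).
Remainders in descending order: B 0.9888, C 0.7795, D 0.5192, A 0.4674, E 0.2450.
The surplus seats go to B, C, D.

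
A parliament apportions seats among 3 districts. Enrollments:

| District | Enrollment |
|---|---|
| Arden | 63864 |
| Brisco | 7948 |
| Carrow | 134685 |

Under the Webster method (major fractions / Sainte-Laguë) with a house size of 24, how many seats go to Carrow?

16

Standard divisor 206497/24 ≈ 8604.042; standard quotas: Arden 7.423, Brisco 0.924, Carrow 15.654.
Rounding to the nearest integer gives Arden 7, Brisco 1, Carrow 16 — total 24, matching the house size, so no adjustment is needed.
Carrow receives 16.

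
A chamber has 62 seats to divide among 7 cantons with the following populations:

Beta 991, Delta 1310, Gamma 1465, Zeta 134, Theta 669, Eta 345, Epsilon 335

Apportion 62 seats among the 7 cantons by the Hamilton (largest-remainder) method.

Beta 12, Delta 15, Gamma 17, Zeta 2, Theta 8, Eta 4, Epsilon 4

The standard divisor is 5249/62 ≈ 84.661.
Standard quotas: Beta 11.705, Delta 15.473, Gamma 17.304, Zeta 1.583, Theta 7.902, Eta 4.075, Epsilon 3.957.
Lower quotas: Beta 11, Delta 15, Gamma 17, Zeta 1, Theta 7, Eta 4, Epsilon 3 (sum 58, leaving 4 seats).
Remainders in descending order: Epsilon 0.957, Theta 0.902, Beta 0.705, Zeta 0.583, Delta 0.473, Gamma 0.304, Eta 0.075.
Largest remainders: Epsilon, Theta, Beta, Zeta receive the extra seats.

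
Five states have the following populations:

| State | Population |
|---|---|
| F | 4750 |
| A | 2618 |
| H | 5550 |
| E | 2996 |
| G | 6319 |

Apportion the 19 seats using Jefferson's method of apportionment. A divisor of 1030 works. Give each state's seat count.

With modified divisor 1030: modified quotas F 4.612, A 2.542, H 5.388, E 2.909, G 6.135.
Rounding down: F 4, A 2, H 5, E 2, G 6 (total 19).

F: 4, A: 2, H: 5, E: 2, G: 6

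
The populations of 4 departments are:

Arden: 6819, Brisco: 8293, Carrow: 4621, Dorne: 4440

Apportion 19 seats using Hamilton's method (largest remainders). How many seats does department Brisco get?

Total 24173; standard divisor 24173/19 ≈ 1272.263.
Standard quotas: Arden 5.3597, Brisco 6.5183, Carrow 3.6321, Dorne 3.4898.
Lower quotas: Arden 5, Brisco 6, Carrow 3, Dorne 3 (sum 17, leaving 2 seats).
Remainders in descending order: Carrow 0.6321, Brisco 0.5183, Dorne 0.4898, Arden 0.3597.
The surplus seats go to Carrow, Brisco.
Brisco receives 7.

7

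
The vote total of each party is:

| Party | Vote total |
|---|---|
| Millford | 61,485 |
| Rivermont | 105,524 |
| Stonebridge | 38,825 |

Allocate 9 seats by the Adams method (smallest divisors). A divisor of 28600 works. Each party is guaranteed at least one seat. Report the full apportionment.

With modified divisor 28600: modified quotas Millford 2.150, Rivermont 3.690, Stonebridge 1.358.
Rounding up: Millford 3, Rivermont 4, Stonebridge 2 (total 9).

Millford: 3, Rivermont: 4, Stonebridge: 2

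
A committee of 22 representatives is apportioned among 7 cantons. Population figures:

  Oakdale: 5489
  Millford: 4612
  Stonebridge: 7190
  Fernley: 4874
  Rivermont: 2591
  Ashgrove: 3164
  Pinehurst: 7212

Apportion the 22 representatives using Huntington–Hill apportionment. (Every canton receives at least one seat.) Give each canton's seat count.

With divisor 1610: modified quotas Oakdale 3.409, Millford 2.865, Stonebridge 4.466, Fernley 3.027, Rivermont 1.609, Ashgrove 1.965, Pinehurst 4.480.
Geometric-mean thresholds: Oakdale √(3·4)=3.464, Millford √(2·3)=2.449, Stonebridge √(4·5)=4.472, Fernley √(3·4)=3.464, Rivermont √(1·2)=1.414, Ashgrove √(1·2)=1.414, Pinehurst √(4·5)=4.472.
Each quota rounded against its threshold gives Oakdale 3, Millford 3, Stonebridge 4, Fernley 3, Rivermont 2, Ashgrove 2, Pinehurst 5 (total 22).

Oakdale=3, Millford=3, Stonebridge=4, Fernley=3, Rivermont=2, Ashgrove=2, Pinehurst=5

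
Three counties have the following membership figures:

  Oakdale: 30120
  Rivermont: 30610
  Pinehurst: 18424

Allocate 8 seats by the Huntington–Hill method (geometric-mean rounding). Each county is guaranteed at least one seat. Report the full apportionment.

Oakdale=3, Rivermont=3, Pinehurst=2

With divisor 10566: modified quotas Oakdale 2.851, Rivermont 2.897, Pinehurst 1.744.
Geometric-mean thresholds: Oakdale √(2·3)=2.449, Rivermont √(2·3)=2.449, Pinehurst √(1·2)=1.414.
Each quota rounded against its threshold gives Oakdale 3, Rivermont 3, Pinehurst 2 (total 8).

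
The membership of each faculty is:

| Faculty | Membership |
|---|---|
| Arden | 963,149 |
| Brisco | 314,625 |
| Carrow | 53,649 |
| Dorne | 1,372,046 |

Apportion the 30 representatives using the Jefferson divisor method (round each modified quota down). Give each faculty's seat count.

Arden 11, Brisco 3, Carrow 0, Dorne 16

Standard divisor 2703469/30 ≈ 90115.633; standard quotas: Arden 10.688, Brisco 3.491, Carrow 0.595, Dorne 15.225.
Rounding down gives 10, 3, 0, 15 = 28 seats, so the divisor must be adjusted.
With modified divisor 83200: modified quotas Arden 11.576, Brisco 3.782, Carrow 0.645, Dorne 16.491.
Rounding down: Arden 11, Brisco 3, Carrow 0, Dorne 16 (total 30).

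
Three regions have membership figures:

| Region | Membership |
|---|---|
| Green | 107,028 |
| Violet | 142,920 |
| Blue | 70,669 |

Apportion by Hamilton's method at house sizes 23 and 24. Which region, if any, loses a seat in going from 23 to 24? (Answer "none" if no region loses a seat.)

At 23 seats: Green 8, Violet 10, Blue 5.
At 24 seats: Green 8, Violet 11, Blue 5.
No region's allocation decreased.

none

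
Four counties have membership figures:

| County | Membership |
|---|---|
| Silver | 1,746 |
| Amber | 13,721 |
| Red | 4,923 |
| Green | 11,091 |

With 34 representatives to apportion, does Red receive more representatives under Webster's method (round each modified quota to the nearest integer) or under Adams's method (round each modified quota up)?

Adams

Webster: Silver 2, Amber 15, Red 5, Green 12.
Adams: Silver 2, Amber 14, Red 6, Green 12.
Red gets 5 under Webster and 6 under Adams.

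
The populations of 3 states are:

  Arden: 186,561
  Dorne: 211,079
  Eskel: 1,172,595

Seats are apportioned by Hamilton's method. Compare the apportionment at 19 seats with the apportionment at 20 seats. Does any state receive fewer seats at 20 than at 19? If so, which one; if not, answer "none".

At 19 seats: Arden 2, Dorne 3, Eskel 14.
At 20 seats: Arden 2, Dorne 3, Eskel 15.
No state's allocation decreased.

none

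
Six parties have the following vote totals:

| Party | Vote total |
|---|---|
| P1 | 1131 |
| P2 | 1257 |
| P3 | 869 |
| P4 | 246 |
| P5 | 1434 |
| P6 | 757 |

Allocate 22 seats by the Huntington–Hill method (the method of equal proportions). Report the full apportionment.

P1: 4, P2: 5, P3: 3, P4: 1, P5: 6, P6: 3

With divisor 257: modified quotas P1 4.401, P2 4.891, P3 3.381, P4 0.957, P5 5.580, P6 2.946.
Geometric-mean thresholds: P1 √(4·5)=4.472, P2 √(4·5)=4.472, P3 √(3·4)=3.464, P4 (min 1), P5 √(5·6)=5.477, P6 √(2·3)=2.449.
Each quota rounded against its threshold gives P1 4, P2 5, P3 3, P4 1, P5 6, P6 3 (total 22).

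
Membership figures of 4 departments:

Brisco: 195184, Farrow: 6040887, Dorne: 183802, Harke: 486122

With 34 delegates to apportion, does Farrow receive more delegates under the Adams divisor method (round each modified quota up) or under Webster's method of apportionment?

Webster

Adams: Brisco 1, Farrow 29, Dorne 1, Harke 3.
Webster: Brisco 1, Farrow 30, Dorne 1, Harke 2.
Farrow gets 29 under Adams and 30 under Webster.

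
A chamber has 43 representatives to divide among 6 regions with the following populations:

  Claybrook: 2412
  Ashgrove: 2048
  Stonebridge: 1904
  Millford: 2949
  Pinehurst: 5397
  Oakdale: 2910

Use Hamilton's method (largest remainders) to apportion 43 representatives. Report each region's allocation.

Claybrook: 6; Ashgrove: 5; Stonebridge: 5; Millford: 7; Pinehurst: 13; Oakdale: 7

Total 17620; standard divisor 17620/43 ≈ 409.767.
Standard quotas: Claybrook 5.8863, Ashgrove 4.9980, Stonebridge 4.6465, Millford 7.1968, Pinehurst 13.1709, Oakdale 7.1016.
Lower quotas: Claybrook 5, Ashgrove 4, Stonebridge 4, Millford 7, Pinehurst 13, Oakdale 7 (sum 40, leaving 3 seats).
Remainders in descending order: Ashgrove 0.9980, Claybrook 0.8863, Stonebridge 0.6465, Millford 0.1968, Pinehurst 0.1709, Oakdale 0.1016.
The surplus seats go to Ashgrove, Claybrook, Stonebridge.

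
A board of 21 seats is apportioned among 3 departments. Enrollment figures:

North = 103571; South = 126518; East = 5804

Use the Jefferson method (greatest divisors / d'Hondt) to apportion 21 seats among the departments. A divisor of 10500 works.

North 9, South 12, East 0

With modified divisor 10500: modified quotas North 9.864, South 12.049, East 0.553.
Rounding down: North 9, South 12, East 0 (total 21).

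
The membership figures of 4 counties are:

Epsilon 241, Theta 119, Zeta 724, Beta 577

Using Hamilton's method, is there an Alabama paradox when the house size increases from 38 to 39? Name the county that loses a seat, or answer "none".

none

At 38 seats: Epsilon 5, Theta 3, Zeta 17, Beta 13.
At 39 seats: Epsilon 6, Theta 3, Zeta 17, Beta 13.
No county's allocation decreased.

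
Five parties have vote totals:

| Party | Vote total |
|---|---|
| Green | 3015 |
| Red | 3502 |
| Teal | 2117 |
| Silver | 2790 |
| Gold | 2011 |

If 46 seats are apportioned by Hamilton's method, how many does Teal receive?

The standard divisor is 13435/46 ≈ 292.065.
Standard quotas: Green 10.323, Red 11.990, Teal 7.248, Silver 9.553, Gold 6.885.
Lower quotas: Green 10, Red 11, Teal 7, Silver 9, Gold 6 (sum 43, leaving 3 seats).
Remainders in descending order: Red 0.990, Gold 0.885, Silver 0.553, Green 0.323, Teal 0.248.
The surplus seats go to Red, Gold, Silver.
Teal receives 7.

7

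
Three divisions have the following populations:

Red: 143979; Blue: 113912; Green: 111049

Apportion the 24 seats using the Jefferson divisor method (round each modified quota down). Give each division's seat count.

Standard divisor 368940/24 ≈ 15372.5; standard quotas: Red 9.366, Blue 7.410, Green 7.224.
Rounding down gives 9, 7, 7 = 23 seats, so the divisor must be adjusted.
With modified divisor 14300: modified quotas Red 10.068, Blue 7.966, Green 7.766.
Rounding down: Red 10, Blue 7, Green 7 (total 24).

Red=10; Blue=7; Green=7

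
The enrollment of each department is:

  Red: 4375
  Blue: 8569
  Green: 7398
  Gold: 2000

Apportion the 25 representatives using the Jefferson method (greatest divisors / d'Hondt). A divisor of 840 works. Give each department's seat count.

With modified divisor 840: modified quotas Red 5.208, Blue 10.201, Green 8.807, Gold 2.381.
Rounding down: Red 5, Blue 10, Green 8, Gold 2 (total 25).

Red=5, Blue=10, Green=8, Gold=2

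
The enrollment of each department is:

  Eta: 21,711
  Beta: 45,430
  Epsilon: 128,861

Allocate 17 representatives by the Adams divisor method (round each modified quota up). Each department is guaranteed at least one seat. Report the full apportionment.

Eta: 2, Beta: 4, Epsilon: 11

Standard divisor 196002/17 ≈ 11529.529; standard quotas: Eta 1.883, Beta 3.940, Epsilon 11.177.
Rounding up gives 2, 4, 12 = 18 seats, so the divisor must be adjusted.
With modified divisor 12300: modified quotas Eta 1.765, Beta 3.693, Epsilon 10.477.
Rounding up: Eta 2, Beta 4, Epsilon 11 (total 17).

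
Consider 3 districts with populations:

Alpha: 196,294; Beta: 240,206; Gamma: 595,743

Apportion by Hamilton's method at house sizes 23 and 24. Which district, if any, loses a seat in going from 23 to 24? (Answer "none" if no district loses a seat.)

At 23 seats: Alpha 5, Beta 5, Gamma 13.
At 24 seats: Alpha 4, Beta 6, Gamma 14.
Alpha drops from 5 to 4.

Alpha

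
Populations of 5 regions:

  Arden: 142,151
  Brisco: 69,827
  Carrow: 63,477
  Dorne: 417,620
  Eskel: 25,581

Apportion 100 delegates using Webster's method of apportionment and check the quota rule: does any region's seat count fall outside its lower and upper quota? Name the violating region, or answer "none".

Standard quotas: Arden 19.780, Brisco 9.716, Carrow 8.833, Dorne 58.111, Eskel 3.560.
Webster allocation: Arden 20, Brisco 10, Carrow 9, Dorne 57, Eskel 4.
Dorne has quota 58.111 (lower 58, upper 59) but receives 57 — outside the quota interval.

Dorne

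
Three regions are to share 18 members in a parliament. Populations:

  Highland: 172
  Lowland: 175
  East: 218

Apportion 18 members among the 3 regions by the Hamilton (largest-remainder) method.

Highland 5, Lowland 6, East 7

The standard divisor is 565/18 ≈ 31.389.
Standard quotas: Highland 5.480, Lowland 5.575, East 6.945.
Lower quotas: Highland 5, Lowland 5, East 6 (sum 16, leaving 2 seats).
Remainders in descending order: East 0.945, Lowland 0.575, Highland 0.480.
Largest remainders: East, Lowland receive the extra seats.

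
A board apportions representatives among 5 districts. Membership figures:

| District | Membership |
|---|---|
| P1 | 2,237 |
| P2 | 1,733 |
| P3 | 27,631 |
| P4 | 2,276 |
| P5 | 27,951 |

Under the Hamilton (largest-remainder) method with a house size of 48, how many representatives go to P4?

Standard divisor: 61828 ÷ 48 ≈ 1288.083.
Standard quotas: P1 1.7367, P2 1.3454, P3 21.4513, P4 1.7670, P5 21.6997.
Lower quotas: P1 1, P2 1, P3 21, P4 1, P5 21 (sum 45, leaving 3 seats).
Remainders in descending order: P4 0.7670, P1 0.7367, P5 0.6997, P3 0.4513, P2 0.3454.
The surplus seats go to P4, P1, P5.
P4 receives 2.

2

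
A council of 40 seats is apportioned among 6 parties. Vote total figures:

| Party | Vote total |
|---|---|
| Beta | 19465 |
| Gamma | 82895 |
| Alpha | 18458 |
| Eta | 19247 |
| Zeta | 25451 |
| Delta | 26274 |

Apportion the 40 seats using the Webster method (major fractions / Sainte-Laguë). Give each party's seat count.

Standard divisor 191790/40 ≈ 4794.75; standard quotas: Beta 4.060, Gamma 17.289, Alpha 3.850, Eta 4.014, Zeta 5.308, Delta 5.480.
Rounding to the nearest integer gives 4, 17, 4, 4, 5, 5 = 39 seats, so the divisor must be adjusted.
With modified divisor 4757: modified quotas Beta 4.092, Gamma 17.426, Alpha 3.880, Eta 4.046, Zeta 5.350, Delta 5.523.
Rounding to the nearest integer: Beta 4, Gamma 17, Alpha 4, Eta 4, Zeta 5, Delta 6 (total 40).

Beta 4; Gamma 17; Alpha 4; Eta 4; Zeta 5; Delta 6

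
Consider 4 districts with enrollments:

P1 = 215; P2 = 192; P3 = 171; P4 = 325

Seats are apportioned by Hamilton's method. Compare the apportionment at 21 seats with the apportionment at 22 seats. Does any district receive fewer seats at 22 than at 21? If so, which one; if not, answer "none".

At 21 seats: P1 5, P2 4, P3 4, P4 8.
At 22 seats: P1 5, P2 5, P3 4, P4 8.
No district's allocation decreased.

none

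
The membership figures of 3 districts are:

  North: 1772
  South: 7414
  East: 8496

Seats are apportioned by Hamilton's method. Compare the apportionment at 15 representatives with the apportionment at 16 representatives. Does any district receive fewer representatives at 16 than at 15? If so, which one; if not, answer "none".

North

At 15 seats: North 2, South 6, East 7.
At 16 seats: North 1, South 7, East 8.
North drops from 2 to 1.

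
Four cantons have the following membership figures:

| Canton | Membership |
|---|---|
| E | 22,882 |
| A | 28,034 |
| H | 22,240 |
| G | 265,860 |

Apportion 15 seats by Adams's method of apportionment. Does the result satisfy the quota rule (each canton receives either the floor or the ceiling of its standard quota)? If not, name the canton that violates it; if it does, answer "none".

Standard quotas: E 1.012, A 1.240, H 0.984, G 11.763.
Adams allocation: E 1, A 2, H 1, G 11.
Every allocation lies between the lower and upper quota.

none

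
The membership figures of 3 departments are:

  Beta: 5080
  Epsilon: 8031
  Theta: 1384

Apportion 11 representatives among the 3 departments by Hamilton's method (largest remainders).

Standard divisor: 14495 ÷ 11 ≈ 1317.727.
Standard quotas: Beta 3.8551, Epsilon 6.0946, Theta 1.0503.
Lower quotas: Beta 3, Epsilon 6, Theta 1 (sum 10, leaving 1 seat).
Remainders in descending order: Beta 0.8551, Epsilon 0.0946, Theta 0.0503.
Largest remainder: Beta receives the extra seat.

Beta=4, Epsilon=6, Theta=1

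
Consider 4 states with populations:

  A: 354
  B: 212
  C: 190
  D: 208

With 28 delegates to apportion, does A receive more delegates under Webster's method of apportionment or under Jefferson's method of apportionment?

Jefferson

Webster: A 10, B 6, C 6, D 6.
Jefferson: A 11, B 6, C 5, D 6.
A gets 10 under Webster and 11 under Jefferson.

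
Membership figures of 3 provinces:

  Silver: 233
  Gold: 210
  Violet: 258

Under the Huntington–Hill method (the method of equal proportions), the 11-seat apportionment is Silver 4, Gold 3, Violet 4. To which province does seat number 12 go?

Priority for the next seat is population ÷ (√(s·(s+1))).
Priorities: Silver 52.100, Gold 60.622, Violet 57.691.
Highest priority: Gold.

Gold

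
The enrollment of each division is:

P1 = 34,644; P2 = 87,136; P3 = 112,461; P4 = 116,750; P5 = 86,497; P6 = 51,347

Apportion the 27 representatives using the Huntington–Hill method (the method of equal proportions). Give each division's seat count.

With divisor 18678: modified quotas P1 1.855, P2 4.665, P3 6.021, P4 6.251, P5 4.631, P6 2.749.
Geometric-mean thresholds: P1 √(1·2)=1.414, P2 √(4·5)=4.472, P3 √(6·7)=6.481, P4 √(6·7)=6.481, P5 √(4·5)=4.472, P6 √(2·3)=2.449.
Each quota rounded against its threshold gives P1 2, P2 5, P3 6, P4 6, P5 5, P6 3 (total 27).

P1 2; P2 5; P3 6; P4 6; P5 5; P6 3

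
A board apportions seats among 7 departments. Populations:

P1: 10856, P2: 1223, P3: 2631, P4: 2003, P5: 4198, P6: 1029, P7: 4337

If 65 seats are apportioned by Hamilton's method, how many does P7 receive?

11

Total 26277; standard divisor 26277/65 ≈ 404.262.
Standard quotas: P1 26.8539, P2 3.0253, P3 6.5082, P4 4.9547, P5 10.3844, P6 2.5454, P7 10.7282.
Lower quotas: P1 26, P2 3, P3 6, P4 4, P5 10, P6 2, P7 10 (sum 61, leaving 4 seats).
Remainders in descending order: P4 0.9547, P1 0.8539, P7 0.7282, P6 0.5454, P3 0.5082, P5 0.3844, P2 0.0253.
Largest remainders: P4, P1, P7, P6 receive the extra seats.
P7 receives 11.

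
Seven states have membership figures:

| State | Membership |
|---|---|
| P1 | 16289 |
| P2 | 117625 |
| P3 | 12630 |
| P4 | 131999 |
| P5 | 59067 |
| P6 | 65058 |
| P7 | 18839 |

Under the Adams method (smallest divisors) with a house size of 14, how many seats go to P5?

2

Standard divisor 421507/14 ≈ 30107.643; standard quotas: P1 0.541, P2 3.907, P3 0.419, P4 4.384, P5 1.962, P6 2.161, P7 0.626.
Rounding up gives 1, 4, 1, 5, 2, 3, 1 = 17 seats, so the divisor must be adjusted.
With modified divisor 41600: modified quotas P1 0.392, P2 2.828, P3 0.304, P4 3.173, P5 1.420, P6 1.564, P7 0.453.
Rounding up: P1 1, P2 3, P3 1, P4 4, P5 2, P6 2, P7 1 (total 14).
P5 receives 2.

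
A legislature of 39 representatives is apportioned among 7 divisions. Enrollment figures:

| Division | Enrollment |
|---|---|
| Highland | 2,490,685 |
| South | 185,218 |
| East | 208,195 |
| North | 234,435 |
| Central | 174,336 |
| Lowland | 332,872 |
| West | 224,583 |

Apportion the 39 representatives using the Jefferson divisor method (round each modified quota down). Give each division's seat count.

Highland 27, South 2, East 2, North 2, Central 1, Lowland 3, West 2

Standard divisor 3850324/39 ≈ 98726.256; standard quotas: Highland 25.228, South 1.876, East 2.109, North 2.375, Central 1.766, Lowland 3.372, West 2.275.
Rounding down gives 25, 1, 2, 2, 1, 3, 2 = 36 seats, so the divisor must be adjusted.
With modified divisor 90600: modified quotas Highland 27.491, South 2.044, East 2.298, North 2.588, Central 1.924, Lowland 3.674, West 2.479.
Rounding down: Highland 27, South 2, East 2, North 2, Central 1, Lowland 3, West 2 (total 39).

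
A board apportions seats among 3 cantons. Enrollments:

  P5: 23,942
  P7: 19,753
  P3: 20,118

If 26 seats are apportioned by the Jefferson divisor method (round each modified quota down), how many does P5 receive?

10

Standard divisor 63813/26 ≈ 2454.346; standard quotas: P5 9.755, P7 8.048, P3 8.197.
Rounding down gives 9, 8, 8 = 25 seats, so the divisor must be adjusted.
With modified divisor 2300: modified quotas P5 10.410, P7 8.588, P3 8.747.
Rounding down: P5 10, P7 8, P3 8 (total 26).
P5 receives 10.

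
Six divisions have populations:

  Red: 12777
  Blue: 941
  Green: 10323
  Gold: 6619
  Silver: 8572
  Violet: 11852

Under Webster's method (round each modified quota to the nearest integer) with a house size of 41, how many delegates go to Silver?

7

Standard divisor 51084/41 ≈ 1245.951; standard quotas: Red 10.255, Blue 0.755, Green 8.285, Gold 5.312, Silver 6.880, Violet 9.512.
Rounding to the nearest integer gives Red 10, Blue 1, Green 8, Gold 5, Silver 7, Violet 10 — total 41, matching the house size, so no adjustment is needed.
Silver receives 7.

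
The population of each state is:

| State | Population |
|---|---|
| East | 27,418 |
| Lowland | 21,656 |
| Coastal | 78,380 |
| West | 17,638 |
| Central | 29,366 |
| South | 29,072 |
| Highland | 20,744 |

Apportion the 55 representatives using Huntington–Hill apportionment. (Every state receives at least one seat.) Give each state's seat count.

East=7; Lowland=5; Coastal=20; West=4; Central=7; South=7; Highland=5

With divisor 3987: modified quotas East 6.877, Lowland 5.432, Coastal 19.659, West 4.424, Central 7.365, South 7.292, Highland 5.203.
Geometric-mean thresholds: East √(6·7)=6.481, Lowland √(5·6)=5.477, Coastal √(19·20)=19.494, West √(4·5)=4.472, Central √(7·8)=7.483, South √(7·8)=7.483, Highland √(5·6)=5.477.
Each quota rounded against its threshold gives East 7, Lowland 5, Coastal 20, West 4, Central 7, South 7, Highland 5 (total 55).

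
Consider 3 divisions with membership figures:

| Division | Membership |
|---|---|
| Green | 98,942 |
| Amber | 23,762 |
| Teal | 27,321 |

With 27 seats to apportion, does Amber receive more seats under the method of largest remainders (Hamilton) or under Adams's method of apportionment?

Adams

Hamilton: Green 18, Amber 4, Teal 5.
Adams: Green 17, Amber 5, Teal 5.
Amber gets 4 under Hamilton and 5 under Adams.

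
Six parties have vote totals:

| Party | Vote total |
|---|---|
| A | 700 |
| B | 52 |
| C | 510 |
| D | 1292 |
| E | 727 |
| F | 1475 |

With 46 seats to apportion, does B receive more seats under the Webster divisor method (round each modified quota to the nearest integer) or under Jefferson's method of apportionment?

Webster

Webster: A 7, B 1, C 5, D 12, E 7, F 14.
Jefferson: A 7, B 0, C 5, D 13, E 7, F 14.
B gets 1 under Webster and 0 under Jefferson.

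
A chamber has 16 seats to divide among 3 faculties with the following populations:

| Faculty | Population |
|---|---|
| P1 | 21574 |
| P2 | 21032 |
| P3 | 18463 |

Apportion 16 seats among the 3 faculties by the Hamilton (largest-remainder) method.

The standard divisor is 61069/16 ≈ 3816.812.
Standard quotas: P1 5.6524, P2 5.5104, P3 4.8373.
Lower quotas: P1 5, P2 5, P3 4 (sum 14, leaving 2 seats).
Remainders in descending order: P3 0.8373, P1 0.6524, P2 0.5104.
Largest remainders: P3, P1 receive the extra seats.

P1 6, P2 5, P3 5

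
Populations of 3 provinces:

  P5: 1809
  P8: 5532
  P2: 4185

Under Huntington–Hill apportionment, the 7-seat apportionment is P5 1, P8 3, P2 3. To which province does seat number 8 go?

P8

Priority for the next seat is population ÷ (√(s·(s+1))).
Priorities: P5 1279.156, P8 1596.951, P2 1208.105.
Highest priority: P8.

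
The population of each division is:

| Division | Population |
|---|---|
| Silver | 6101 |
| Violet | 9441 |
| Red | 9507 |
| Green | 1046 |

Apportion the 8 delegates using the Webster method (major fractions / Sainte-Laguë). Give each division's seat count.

Silver 2, Violet 3, Red 3, Green 0

Standard divisor 26095/8 ≈ 3261.875; standard quotas: Silver 1.870, Violet 2.894, Red 2.915, Green 0.321.
Rounding to the nearest integer gives Silver 2, Violet 3, Red 3, Green 0 — total 8, matching the house size, so no adjustment is needed.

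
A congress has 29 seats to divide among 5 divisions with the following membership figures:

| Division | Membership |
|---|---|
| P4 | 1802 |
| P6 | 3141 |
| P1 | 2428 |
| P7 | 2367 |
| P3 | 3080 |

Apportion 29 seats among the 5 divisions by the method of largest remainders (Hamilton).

The standard divisor is 12818/29 = 442.
Standard quotas: P4 4.077, P6 7.106, P1 5.493, P7 5.355, P3 6.968.
Lower quotas: P4 4, P6 7, P1 5, P7 5, P3 6 (sum 27, leaving 2 seats).
Remainders in descending order: P3 0.968, P1 0.493, P7 0.355, P6 0.106, P4 0.077.
Largest remainders: P3, P1 receive the extra seats.

P4 4, P6 7, P1 6, P7 5, P3 7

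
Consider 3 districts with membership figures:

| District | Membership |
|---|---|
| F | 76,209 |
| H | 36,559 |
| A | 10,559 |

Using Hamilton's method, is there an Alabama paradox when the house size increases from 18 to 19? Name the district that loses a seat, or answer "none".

A

At 18 seats: F 11, H 5, A 2.
At 19 seats: F 12, H 6, A 1.
A drops from 2 to 1.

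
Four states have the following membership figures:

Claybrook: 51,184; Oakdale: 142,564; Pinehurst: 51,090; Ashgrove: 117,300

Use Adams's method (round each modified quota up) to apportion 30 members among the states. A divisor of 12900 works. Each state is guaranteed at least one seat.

With modified divisor 12900: modified quotas Claybrook 3.968, Oakdale 11.051, Pinehurst 3.960, Ashgrove 9.093.
Rounding up: Claybrook 4, Oakdale 12, Pinehurst 4, Ashgrove 10 (total 30).

Claybrook: 4; Oakdale: 12; Pinehurst: 4; Ashgrove: 10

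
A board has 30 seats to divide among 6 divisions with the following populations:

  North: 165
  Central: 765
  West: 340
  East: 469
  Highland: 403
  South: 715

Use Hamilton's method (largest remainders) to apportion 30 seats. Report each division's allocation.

The standard divisor is 2857/30 ≈ 95.233.
Standard quotas: North 1.733, Central 8.033, West 3.570, East 4.925, Highland 4.232, South 7.508.
Lower quotas: North 1, Central 8, West 3, East 4, Highland 4, South 7 (sum 27, leaving 3 seats).
Remainders in descending order: East 0.925, North 0.733, West 0.570, South 0.508, Highland 0.232, Central 0.033.
Largest remainders: East, North, West receive the extra seats.

North 2; Central 8; West 4; East 5; Highland 4; South 7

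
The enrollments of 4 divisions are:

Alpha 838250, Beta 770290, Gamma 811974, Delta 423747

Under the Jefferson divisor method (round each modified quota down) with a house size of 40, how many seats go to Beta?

Standard divisor 2844261/40 ≈ 71106.525; standard quotas: Alpha 11.789, Beta 10.833, Gamma 11.419, Delta 5.959.
Rounding down gives 11, 10, 11, 5 = 37 seats, so the divisor must be adjusted.
With modified divisor 68800: modified quotas Alpha 12.184, Beta 11.196, Gamma 11.802, Delta 6.159.
Rounding down: Alpha 12, Beta 11, Gamma 11, Delta 6 (total 40).
Beta receives 11.

11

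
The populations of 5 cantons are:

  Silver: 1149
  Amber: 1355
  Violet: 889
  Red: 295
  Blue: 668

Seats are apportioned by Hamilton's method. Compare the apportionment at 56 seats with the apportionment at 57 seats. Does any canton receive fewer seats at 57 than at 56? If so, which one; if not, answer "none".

At 56 seats: Silver 15, Amber 17, Violet 11, Red 4, Blue 9.
At 57 seats: Silver 15, Amber 18, Violet 11, Red 4, Blue 9.
No canton's allocation decreased.

none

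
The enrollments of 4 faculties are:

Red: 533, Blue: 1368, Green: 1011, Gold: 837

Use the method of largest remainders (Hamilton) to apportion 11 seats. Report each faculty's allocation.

Red 2; Blue 4; Green 3; Gold 2

The standard divisor is 3749/11 ≈ 340.818.
Standard quotas: Red 1.564, Blue 4.014, Green 2.966, Gold 2.456.
Lower quotas: Red 1, Blue 4, Green 2, Gold 2 (sum 9, leaving 2 seats).
Remainders in descending order: Green 0.966, Red 0.564, Gold 0.456, Blue 0.014.
The surplus seats go to Green, Red.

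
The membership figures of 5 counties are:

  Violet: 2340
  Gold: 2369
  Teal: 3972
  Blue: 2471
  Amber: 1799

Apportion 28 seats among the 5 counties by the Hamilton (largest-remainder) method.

Violet=5; Gold=5; Teal=9; Blue=5; Amber=4

Standard divisor: 12951 ÷ 28 ≈ 462.536.
Standard quotas: Violet 5.059, Gold 5.122, Teal 8.587, Blue 5.342, Amber 3.889.
Lower quotas: Violet 5, Gold 5, Teal 8, Blue 5, Amber 3 (sum 26, leaving 2 seats).
Remainders in descending order: Amber 0.889, Teal 0.587, Blue 0.342, Gold 0.122, Violet 0.059.
The surplus seats go to Amber, Teal.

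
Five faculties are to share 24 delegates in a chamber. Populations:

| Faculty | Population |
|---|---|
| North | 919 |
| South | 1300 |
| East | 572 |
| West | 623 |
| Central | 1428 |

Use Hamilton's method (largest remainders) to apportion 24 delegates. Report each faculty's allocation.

Total 4842; standard divisor 4842/24 ≈ 201.75.
Standard quotas: North 4.555, South 6.444, East 2.835, West 3.088, Central 7.078.
Lower quotas: North 4, South 6, East 2, West 3, Central 7 (sum 22, leaving 2 seats).
Remainders in descending order: East 0.835, North 0.555, South 0.444, West 0.088, Central 0.078.
Largest remainders: East, North receive the extra seats.

North=5, South=6, East=3, West=3, Central=7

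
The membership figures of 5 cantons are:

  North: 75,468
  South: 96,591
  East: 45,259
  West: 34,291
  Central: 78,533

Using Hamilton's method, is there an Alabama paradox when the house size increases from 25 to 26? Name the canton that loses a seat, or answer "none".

At 25 seats: North 6, South 7, East 3, West 3, Central 6.
At 26 seats: North 6, South 8, East 3, West 3, Central 6.
No canton's allocation decreased.

none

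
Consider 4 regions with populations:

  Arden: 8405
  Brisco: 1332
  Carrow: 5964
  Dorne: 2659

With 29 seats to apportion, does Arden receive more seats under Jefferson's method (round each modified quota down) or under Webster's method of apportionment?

Jefferson

Jefferson: Arden 14, Brisco 2, Carrow 9, Dorne 4.
Webster: Arden 13, Brisco 2, Carrow 10, Dorne 4.
Arden gets 14 under Jefferson and 13 under Webster.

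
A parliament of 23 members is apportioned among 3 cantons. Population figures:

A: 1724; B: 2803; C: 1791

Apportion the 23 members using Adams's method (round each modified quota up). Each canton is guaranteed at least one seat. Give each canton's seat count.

A 6; B 10; C 7

Standard divisor 6318/23 ≈ 274.696; standard quotas: A 6.276, B 10.204, C 6.520.
Rounding up gives 7, 11, 7 = 25 seats, so the divisor must be adjusted.
With modified divisor 290: modified quotas A 5.945, B 9.666, C 6.176.
Rounding up: A 6, B 10, C 7 (total 23).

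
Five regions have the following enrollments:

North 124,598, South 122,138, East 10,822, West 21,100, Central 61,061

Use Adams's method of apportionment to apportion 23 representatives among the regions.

Standard divisor 339719/23 ≈ 14770.391; standard quotas: North 8.436, South 8.269, East 0.733, West 1.429, Central 4.134.
Rounding up gives 9, 9, 1, 2, 5 = 26 seats, so the divisor must be adjusted.
With modified divisor 16500: modified quotas North 7.551, South 7.402, East 0.656, West 1.279, Central 3.701.
Rounding up: North 8, South 8, East 1, West 2, Central 4 (total 23).

North=8, South=8, East=1, West=2, Central=4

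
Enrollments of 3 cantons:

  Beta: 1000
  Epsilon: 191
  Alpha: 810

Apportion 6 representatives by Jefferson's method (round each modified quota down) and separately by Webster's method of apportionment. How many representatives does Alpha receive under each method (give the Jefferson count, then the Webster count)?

Jefferson: Beta 3, Epsilon 0, Alpha 3.
Webster: Beta 3, Epsilon 1, Alpha 2.
Alpha gets 3 under Jefferson and 2 under Webster.

3 and 2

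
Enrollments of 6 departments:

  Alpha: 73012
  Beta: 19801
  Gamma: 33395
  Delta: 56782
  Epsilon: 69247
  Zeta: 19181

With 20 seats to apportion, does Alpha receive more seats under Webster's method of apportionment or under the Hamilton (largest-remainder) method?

Webster: Alpha 6, Beta 1, Gamma 3, Delta 4, Epsilon 5, Zeta 1.
Hamilton: Alpha 5, Beta 2, Gamma 3, Delta 4, Epsilon 5, Zeta 1.
Alpha gets 6 under Webster and 5 under Hamilton.

Webster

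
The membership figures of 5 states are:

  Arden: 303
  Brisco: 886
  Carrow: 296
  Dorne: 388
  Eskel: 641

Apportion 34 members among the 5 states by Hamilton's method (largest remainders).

Total 2514; standard divisor 2514/34 ≈ 73.941.
Standard quotas: Arden 4.098, Brisco 11.982, Carrow 4.003, Dorne 5.247, Eskel 8.669.
Lower quotas: Arden 4, Brisco 11, Carrow 4, Dorne 5, Eskel 8 (sum 32, leaving 2 seats).
Remainders in descending order: Brisco 0.982, Eskel 0.669, Dorne 0.247, Arden 0.098, Carrow 0.003.
The surplus seats go to Brisco, Eskel.

Arden 4, Brisco 12, Carrow 4, Dorne 5, Eskel 9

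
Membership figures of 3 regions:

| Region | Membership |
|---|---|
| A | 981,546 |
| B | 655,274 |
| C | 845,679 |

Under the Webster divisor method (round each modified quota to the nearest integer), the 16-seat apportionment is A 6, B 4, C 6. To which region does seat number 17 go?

A

Priority for the next seat is population ÷ (current seats + 0.5).
Priorities: A 151007.077, B 145616.444, C 130104.462.
Highest priority: A.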